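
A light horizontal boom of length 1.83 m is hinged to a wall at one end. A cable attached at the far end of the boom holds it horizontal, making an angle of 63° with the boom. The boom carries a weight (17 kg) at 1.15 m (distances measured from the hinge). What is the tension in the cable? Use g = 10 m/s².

Sum moments about the hinge (the unknown hinge reaction has zero arm there).
Weight: 17 × 10 = 170 N down at 1.15 m → arm 1.15 m, τ = 170 × 1.15 = 195.5 N·m clockwise.
Total clockwise load moment = 195.5 N·m.
The cable tension T acts at 1.83 m; only its component perpendicular to the boom, T sinθ, produces torque. sin 63° = 0.891.
Balancing moments: T × 1.83 × 0.891 = 195.5, giving T = 195.5 / 1.631 = 120 N.

T ≈ 120 N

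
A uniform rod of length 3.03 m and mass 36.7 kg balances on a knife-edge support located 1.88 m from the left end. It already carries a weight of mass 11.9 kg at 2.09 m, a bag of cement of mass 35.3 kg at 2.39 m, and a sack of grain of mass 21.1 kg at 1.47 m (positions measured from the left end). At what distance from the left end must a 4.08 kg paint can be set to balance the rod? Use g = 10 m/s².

x ≈ 2.26 m from the left end

Sum moments about the knife-edge support (at 1.88 m from the left end) (the support reaction has zero arm there).
Beam weight: 36.7 × 10 = 367 N down at 1.515 m → arm 0.365 m, τ = 367 × 0.365 = 134 N·m counterclockwise.
Weight: 11.9 × 10 = 119 N down at 2.09 m → arm 0.21 m, τ = 119 × 0.21 = 24.99 N·m clockwise.
Bag of cement: 35.3 × 10 = 353 N down at 2.39 m → arm 0.51 m, τ = 353 × 0.51 = 180 N·m clockwise.
Sack of grain: 21.1 × 10 = 211 N down at 1.47 m → arm 0.41 m, τ = 211 × 0.41 = 86.51 N·m counterclockwise.
Net moment of existing loads = 15.52 N·m counterclockwise.
The paint can weighs 4.08 × 10 = 40.8 N and must supply an equal clockwise moment, so its lever arm about the knife-edge support is 15.52 / 40.8 = 0.38 m.
That puts it at 1.88 + 0.38 = 2.26 m from the left end.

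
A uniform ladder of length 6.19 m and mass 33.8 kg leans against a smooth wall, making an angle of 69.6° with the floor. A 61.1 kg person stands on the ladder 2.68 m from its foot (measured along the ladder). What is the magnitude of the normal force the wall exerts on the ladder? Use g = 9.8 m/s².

N_wall ≈ 158 N

Sum moments about the foot of the ladder (the floor normal and friction both act there and drop out).
Ladder weight 33.8×9.8 = 331.2 N acts at 3.095 m along the ladder; its horizontal arm is 3.095·cos69.6° = 1.079 m → τ = 357.4 N·m clockwise.
Person: 61.1×9.8 = 598.8 N at 2.68 m → arm 0.9342 m → τ = 559.4 N·m clockwise.
Wall normal N acts horizontally at the top; its moment arm is the height L sinθ = 6.19·sin69.6° = 5.802 m, counterclockwise.
Στ = 0 ⇒ N × 5.802 = 916.8 ⇒ N = 158 N.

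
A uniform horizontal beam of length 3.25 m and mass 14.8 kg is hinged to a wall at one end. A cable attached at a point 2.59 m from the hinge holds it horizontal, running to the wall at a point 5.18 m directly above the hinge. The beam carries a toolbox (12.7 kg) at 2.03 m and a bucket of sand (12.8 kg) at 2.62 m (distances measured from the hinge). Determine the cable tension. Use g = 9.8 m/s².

Take moments about the hinge.
Beam weight: 14.8 × 9.8 = 145 N down at 1.625 m → arm 1.625 m, τ = 145 × 1.625 = 235.6 N·m clockwise.
Toolbox: 12.7 × 9.8 = 124.5 N down at 2.03 m → arm 2.03 m, τ = 124.5 × 2.03 = 252.7 N·m clockwise.
Bucket of sand: 12.8 × 9.8 = 125.4 N down at 2.62 m → arm 2.62 m, τ = 125.4 × 2.62 = 328.5 N·m clockwise.
Total clockwise load moment = 816.8 N·m.
The cable tension T acts at 2.59 m; only its component perpendicular to the beam, T sinθ, produces torque. sinθ = h/√(h²+d²) = 5.18/√(5.18²+2.59²) = 0.8944.
Setting net torque to zero: T × 2.59 × 0.8944 = 816.8 → T = 816.8 / 2.316 = 353 N.

T ≈ 353 N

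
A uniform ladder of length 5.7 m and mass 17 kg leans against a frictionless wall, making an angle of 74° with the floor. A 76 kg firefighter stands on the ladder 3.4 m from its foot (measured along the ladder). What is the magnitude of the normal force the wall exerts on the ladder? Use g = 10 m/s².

N_wall ≈ 154 N

Sum moments about the foot of the ladder (the floor normal and friction both act there and drop out).
Ladder weight 17×10 = 170 N acts at 2.85 m along the ladder; its horizontal arm is 2.85·cos74° = 0.7856 m → τ = 133.6 N·m clockwise.
Firefighter: 76×10 = 760 N at 3.4 m → arm 0.9372 m → τ = 712.3 N·m clockwise.
Wall normal N acts horizontally at the top; its moment arm is the height L sinθ = 5.7·sin74° = 5.479 m, counterclockwise.
Στ = 0 ⇒ N × 5.479 = 845.9 ⇒ N = 154 N.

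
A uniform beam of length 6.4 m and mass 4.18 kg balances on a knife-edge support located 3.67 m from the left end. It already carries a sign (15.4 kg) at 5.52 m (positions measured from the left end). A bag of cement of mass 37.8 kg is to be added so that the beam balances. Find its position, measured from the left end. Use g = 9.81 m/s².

x ≈ 2.97 m from the left end

Take moments about the knife-edge support (at 3.67 m from the left end).
Beam weight: 4.18 × 9.81 = 41.01 N down at 3.2 m → arm 0.47 m, τ = 41.01 × 0.47 = 19.27 N·m counterclockwise.
Sign: 15.4 × 9.81 = 151.1 N down at 5.52 m → arm 1.85 m, τ = 151.1 × 1.85 = 279.5 N·m clockwise.
Net moment of existing loads = 260.2 N·m clockwise.
The bag of cement weighs 37.8 × 9.81 = 370.8 N and must supply an equal counterclockwise moment, so its lever arm about the knife-edge support is 260.2 / 370.8 = 0.702 m.
That puts it at 3.67 − 0.702 = 2.97 m from the left end.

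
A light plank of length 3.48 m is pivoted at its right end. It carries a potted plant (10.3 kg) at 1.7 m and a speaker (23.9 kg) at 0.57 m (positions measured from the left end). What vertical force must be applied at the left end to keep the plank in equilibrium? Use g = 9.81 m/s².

About the right end:
Potted plant: 10.3 × 9.81 = 101 N down at 1.7 m → arm 1.78 m, τ = 101 × 1.78 = 179.8 N·m counterclockwise.
Speaker: 23.9 × 9.81 = 234.5 N down at 0.57 m → arm 2.91 m, τ = 234.5 × 2.91 = 682.4 N·m counterclockwise.
Net moment of the loads = 862.2 N·m counterclockwise.
The upward force F acts at the left end, arm 3.48 m, giving F × 3.48 clockwise.
For rotational equilibrium, F × 3.48 = 862.2, so F = 862.2 / 3.48 = 248 N.

F ≈ 248 N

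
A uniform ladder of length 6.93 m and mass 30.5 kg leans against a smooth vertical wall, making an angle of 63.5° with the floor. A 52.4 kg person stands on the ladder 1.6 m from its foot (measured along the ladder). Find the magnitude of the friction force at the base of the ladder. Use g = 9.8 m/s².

f ≈ 134 N

Take moments about the foot of the ladder.
Ladder weight 30.5×9.8 = 298.9 N acts at 3.465 m along the ladder; its horizontal arm is 3.465·cos63.5° = 1.546 m → τ = 462.1 N·m clockwise.
Person: 52.4×9.8 = 513.5 N at 1.6 m → arm 0.7139 m → τ = 366.6 N·m clockwise.
Wall normal N acts horizontally at the top; its moment arm is the height L sinθ = 6.93·sin63.5° = 6.202 m, counterclockwise.
For rotational equilibrium, N × 6.202 = 828.7, so N = 134 N.
ΣFx = 0: friction at the foot balances the wall's push, so f = N_wall = 134 N.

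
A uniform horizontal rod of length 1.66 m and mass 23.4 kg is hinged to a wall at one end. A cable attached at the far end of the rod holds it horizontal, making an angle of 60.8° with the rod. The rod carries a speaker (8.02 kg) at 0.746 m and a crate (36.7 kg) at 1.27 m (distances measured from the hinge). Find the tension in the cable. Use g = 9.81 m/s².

Sum moments about the hinge (the unknown hinge reaction has zero arm there).
Beam weight: 23.4 × 9.81 = 229.6 N down at 0.83 m → arm 0.83 m, τ = 229.6 × 0.83 = 190.6 N·m clockwise.
Speaker: 8.02 × 9.81 = 78.68 N down at 0.746 m → arm 0.746 m, τ = 78.68 × 0.746 = 58.7 N·m clockwise.
Crate: 36.7 × 9.81 = 360 N down at 1.27 m → arm 1.27 m, τ = 360 × 1.27 = 457.2 N·m clockwise.
Total clockwise load moment = 706.5 N·m.
The cable tension T acts at 1.66 m; only its component perpendicular to the rod, T sinθ, produces torque. sin 60.8° = 0.8729.
Setting net torque to zero: T × 1.66 × 0.8729 = 706.5 → T = 706.5 / 1.449 = 488 N.

T ≈ 488 N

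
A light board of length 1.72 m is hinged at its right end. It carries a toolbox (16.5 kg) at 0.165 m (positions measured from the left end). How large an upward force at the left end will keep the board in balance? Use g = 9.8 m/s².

F ≈ 146 N

Sum moments about the right end (the unknown pivot reaction has zero arm there).
Toolbox: 16.5 × 9.8 = 161.7 N down at 0.165 m → arm 1.555 m, τ = 161.7 × 1.555 = 251.4 N·m counterclockwise.
Net moment of the loads = 251.4 N·m counterclockwise.
The upward force F acts at the left end, arm 1.72 m, giving F × 1.72 clockwise.
For rotational equilibrium, F × 1.72 = 251.4, so F = 251.4 / 1.72 = 146 N.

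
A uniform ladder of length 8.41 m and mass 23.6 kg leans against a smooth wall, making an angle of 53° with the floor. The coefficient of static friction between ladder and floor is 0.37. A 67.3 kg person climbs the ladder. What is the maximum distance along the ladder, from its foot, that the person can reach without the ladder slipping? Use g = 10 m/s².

Take moments about the foot of the ladder.
Ladder weight 23.6×10 = 236 N acts at 4.205 m along the ladder; its horizontal arm is 4.205·cos53° = 2.531 m → τ = 597.3 N·m clockwise.
Person weight 67.3×10 = 673 N at distance d → arm d·cos53° → τ = 673·d·0.6018 clockwise.
Wall normal N at the top has arm L sinθ = 6.717 m counterclockwise, so Στ = 0 gives N·6.717 = 597.3 + 405·d.
ΣFy = 0 ⇒ N_floor = 909 N, so the maximum friction is μ_s·N_floor = 0.37×909 = 336.3 N. ΣFx = 0 ⇒ N_wall = f, so at the slipping point N = 336.3 N.
Substituting: 336.3×6.717 = 597.3 + 405·d ⇒ d = (2259 − 597.3) / 405 = 4.1 m.

d ≈ 4.1 m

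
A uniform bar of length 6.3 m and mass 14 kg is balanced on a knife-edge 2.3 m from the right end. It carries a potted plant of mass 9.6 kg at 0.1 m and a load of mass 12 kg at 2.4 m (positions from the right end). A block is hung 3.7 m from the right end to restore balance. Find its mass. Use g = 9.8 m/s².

m ≈ 5.73 kg

Sum moments about the knife-edge (at 2.3 m from the right end) (the support reaction has zero arm there).
Beam weight: 14 × 9.8 = 137.2 N down at 3.15 m → arm 0.85 m, τ = 137.2 × 0.85 = 116.6 N·m counterclockwise.
Potted plant: 9.6 × 9.8 = 94.08 N down at 0.1 m → arm 2.2 m, τ = 94.08 × 2.2 = 207 N·m clockwise.
Load: 12 × 9.8 = 117.6 N down at 2.4 m → arm 0.1 m, τ = 117.6 × 0.1 = 11.76 N·m counterclockwise.
Net moment of known loads = 78.64 N·m clockwise.
An unknown mass m at 3.7 m has arm 1.4 m; its moment is m·g·1.4 counterclockwise.
Balancing moments: m × 9.8 × 1.4 = 78.64, giving m = 78.64 / (9.8 × 1.4) = 5.73 kg.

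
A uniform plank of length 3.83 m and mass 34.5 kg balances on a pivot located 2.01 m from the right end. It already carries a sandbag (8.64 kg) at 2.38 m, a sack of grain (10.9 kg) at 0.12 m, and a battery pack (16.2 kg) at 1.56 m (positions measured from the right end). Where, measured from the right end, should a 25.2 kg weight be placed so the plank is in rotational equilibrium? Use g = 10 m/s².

x ≈ 3.12 m from the right end

About the pivot (at 2.01 m from the right end):
Beam weight: 34.5 × 10 = 345 N down at 1.915 m → arm 0.095 m, τ = 345 × 0.095 = 32.77 N·m clockwise.
Sandbag: 8.64 × 10 = 86.4 N down at 2.38 m → arm 0.37 m, τ = 86.4 × 0.37 = 31.97 N·m counterclockwise.
Sack of grain: 10.9 × 10 = 109 N down at 0.12 m → arm 1.89 m, τ = 109 × 1.89 = 206 N·m clockwise.
Battery pack: 16.2 × 10 = 162 N down at 1.56 m → arm 0.45 m, τ = 162 × 0.45 = 72.9 N·m clockwise.
Net moment of existing loads = 279.7 N·m clockwise.
The weight weighs 25.2 × 10 = 252 N and must supply an equal counterclockwise moment, so its lever arm about the pivot is 279.7 / 252 = 1.11 m.
That puts it at 2.01 + 1.11 = 3.12 m from the right end.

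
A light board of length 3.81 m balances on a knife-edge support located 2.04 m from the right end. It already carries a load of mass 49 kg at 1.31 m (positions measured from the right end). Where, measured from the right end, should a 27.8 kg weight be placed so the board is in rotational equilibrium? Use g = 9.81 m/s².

x ≈ 3.33 m from the right end

Take moments about the knife-edge support (at 2.04 m from the right end).
Load: 49 × 9.81 = 480.7 N down at 1.31 m → arm 0.73 m, τ = 480.7 × 0.73 = 350.9 N·m clockwise.
Net moment of existing loads = 350.9 N·m clockwise.
The weight weighs 27.8 × 9.81 = 272.7 N and must supply an equal counterclockwise moment, so its lever arm about the knife-edge support is 350.9 / 272.7 = 1.29 m.
That puts it at 2.04 + 1.29 = 3.33 m from the right end.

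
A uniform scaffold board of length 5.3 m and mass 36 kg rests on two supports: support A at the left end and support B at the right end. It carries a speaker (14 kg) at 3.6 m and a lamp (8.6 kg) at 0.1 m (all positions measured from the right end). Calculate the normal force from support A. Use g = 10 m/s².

R_A ≈ 277 N

Choose support B as the axis so its reaction then has zero moment arm.
Beam weight: 36 × 10 = 360 N down at 2.65 m → arm 2.65 m, τ = 360 × 2.65 = 954 N·m counterclockwise.
Speaker: 14 × 10 = 140 N down at 3.6 m → arm 3.6 m, τ = 140 × 3.6 = 504 N·m counterclockwise.
Lamp: 8.6 × 10 = 86 N down at 0.1 m → arm 0.1 m, τ = 86 × 0.1 = 8.6 N·m counterclockwise.
Net load moment about support B = 1467 N·m counterclockwise.
Reaction R at support A is upward at 5.3 m, arm 5.3 m → moment R × 5.3 clockwise.
Στ = 0 ⇒ R × 5.3 = 1467 ⇒ R = 277 N.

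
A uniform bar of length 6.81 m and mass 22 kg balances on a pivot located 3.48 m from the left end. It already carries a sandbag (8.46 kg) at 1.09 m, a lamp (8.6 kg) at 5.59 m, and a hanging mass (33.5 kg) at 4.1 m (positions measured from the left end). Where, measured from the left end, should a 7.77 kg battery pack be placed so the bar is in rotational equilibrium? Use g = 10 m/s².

Taking torques about the pivot (at 3.48 m from the left end):
Beam weight: 22 × 10 = 220 N down at 3.405 m → arm 0.075 m, τ = 220 × 0.075 = 16.5 N·m counterclockwise.
Sandbag: 8.46 × 10 = 84.6 N down at 1.09 m → arm 2.39 m, τ = 84.6 × 2.39 = 202.2 N·m counterclockwise.
Lamp: 8.6 × 10 = 86 N down at 5.59 m → arm 2.11 m, τ = 86 × 2.11 = 181.5 N·m clockwise.
Hanging mass: 33.5 × 10 = 335 N down at 4.1 m → arm 0.62 m, τ = 335 × 0.62 = 207.7 N·m clockwise.
Net moment of existing loads = 170.5 N·m clockwise.
The battery pack weighs 7.77 × 10 = 77.7 N and must supply an equal counterclockwise moment, so its lever arm about the pivot is 170.5 / 77.7 = 2.19 m.
That puts it at 3.48 − 2.19 = 1.29 m from the left end.

x ≈ 1.29 m from the left end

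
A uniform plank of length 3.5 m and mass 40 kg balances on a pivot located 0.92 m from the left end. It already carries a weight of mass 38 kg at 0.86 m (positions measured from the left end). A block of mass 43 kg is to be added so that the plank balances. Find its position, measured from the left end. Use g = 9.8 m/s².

Take moments about the pivot (at 0.92 m from the left end).
Beam weight: 40 × 9.8 = 392 N down at 1.75 m → arm 0.83 m, τ = 392 × 0.83 = 325.4 N·m clockwise.
Weight: 38 × 9.8 = 372.4 N down at 0.86 m → arm 0.06 m, τ = 372.4 × 0.06 = 22.34 N·m counterclockwise.
Net moment of existing loads = 303.1 N·m clockwise.
The block weighs 43 × 9.8 = 421.4 N and must supply an equal counterclockwise moment, so its lever arm about the pivot is 303.1 / 421.4 = 0.719 m.
That puts it at 0.92 − 0.719 = 0.201 m from the left end.

x ≈ 0.201 m from the left end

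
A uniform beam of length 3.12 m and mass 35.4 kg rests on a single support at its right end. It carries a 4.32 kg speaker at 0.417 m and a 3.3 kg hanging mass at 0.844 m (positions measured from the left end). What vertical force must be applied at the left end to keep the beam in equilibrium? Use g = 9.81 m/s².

F ≈ 234 N

Sum moments about the right end (the unknown pivot reaction has zero arm there).
Beam weight: 35.4 × 9.81 = 347.3 N down at 1.56 m → arm 1.56 m, τ = 347.3 × 1.56 = 541.8 N·m counterclockwise.
Speaker: 4.32 × 9.81 = 42.38 N down at 0.417 m → arm 2.703 m, τ = 42.38 × 2.703 = 114.6 N·m counterclockwise.
Hanging mass: 3.3 × 9.81 = 32.37 N down at 0.844 m → arm 2.276 m, τ = 32.37 × 2.276 = 73.67 N·m counterclockwise.
Net moment of the loads = 730.1 N·m counterclockwise.
The upward force F acts at the left end, arm 3.12 m, giving F × 3.12 clockwise.
Balancing moments: F × 3.12 = 730.1, giving F = 730.1 / 3.12 = 234 N.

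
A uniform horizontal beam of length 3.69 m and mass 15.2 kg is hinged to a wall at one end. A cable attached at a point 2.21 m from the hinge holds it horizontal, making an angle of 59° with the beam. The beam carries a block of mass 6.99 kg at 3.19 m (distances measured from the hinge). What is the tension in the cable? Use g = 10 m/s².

T ≈ 266 N

Taking torques about the hinge:
Beam weight: 15.2 × 10 = 152 N down at 1.845 m → arm 1.845 m, τ = 152 × 1.845 = 280.4 N·m clockwise.
Block: 6.99 × 10 = 69.9 N down at 3.19 m → arm 3.19 m, τ = 69.9 × 3.19 = 223 N·m clockwise.
Total clockwise load moment = 503.4 N·m.
The cable tension T acts at 2.21 m; only its component perpendicular to the beam, T sinθ, produces torque. sin 59° = 0.8572.
For rotational equilibrium, T × 2.21 × 0.8572 = 503.4, so T = 503.4 / 1.894 = 266 N.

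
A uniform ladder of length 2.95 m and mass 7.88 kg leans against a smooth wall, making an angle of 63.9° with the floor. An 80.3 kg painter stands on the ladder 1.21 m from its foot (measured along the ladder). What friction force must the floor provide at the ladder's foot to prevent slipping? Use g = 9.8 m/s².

Take moments about the foot of the ladder.
Ladder weight 7.88×9.8 = 77.22 N acts at 1.475 m along the ladder; its horizontal arm is 1.475·cos63.9° = 0.6489 m → τ = 50.11 N·m clockwise.
Painter: 80.3×9.8 = 786.9 N at 1.21 m → arm 0.5323 m → τ = 418.9 N·m clockwise.
Wall normal N acts horizontally at the top; its moment arm is the height L sinθ = 2.95·sin63.9° = 2.649 m, counterclockwise.
Balancing moments: N × 2.649 = 469, giving N = 177 N.
ΣFx = 0: friction at the foot balances the wall's push, so f = N_wall = 177 N.

f ≈ 177 N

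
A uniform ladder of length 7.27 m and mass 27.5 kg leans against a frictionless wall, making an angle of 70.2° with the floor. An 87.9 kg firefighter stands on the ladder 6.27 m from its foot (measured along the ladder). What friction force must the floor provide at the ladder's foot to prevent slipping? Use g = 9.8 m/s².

f ≈ 316 N

Sum moments about the foot of the ladder (the floor normal and friction both act there and drop out).
Ladder weight 27.5×9.8 = 269.5 N acts at 3.635 m along the ladder; its horizontal arm is 3.635·cos70.2° = 1.231 m → τ = 331.8 N·m clockwise.
Firefighter: 87.9×9.8 = 861.4 N at 6.27 m → arm 2.124 m → τ = 1830 N·m clockwise.
Wall normal N acts horizontally at the top; its moment arm is the height L sinθ = 7.27·sin70.2° = 6.84 m, counterclockwise.
Setting net torque to zero: N × 6.84 = 2162 → N = 316 N.
ΣFx = 0: friction at the foot balances the wall's push, so f = N_wall = 316 N.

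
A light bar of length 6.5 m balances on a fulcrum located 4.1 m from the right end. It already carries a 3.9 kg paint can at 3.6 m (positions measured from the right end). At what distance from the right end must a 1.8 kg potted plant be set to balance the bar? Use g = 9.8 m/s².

x ≈ 5.18 m from the right end

Choose the fulcrum (at 4.1 m from the right end) as the axis so the support reaction has zero arm there.
Paint can: 3.9 × 9.8 = 38.22 N down at 3.6 m → arm 0.5 m, τ = 38.22 × 0.5 = 19.11 N·m clockwise.
Net moment of existing loads = 19.11 N·m clockwise.
The potted plant weighs 1.8 × 9.8 = 17.64 N and must supply an equal counterclockwise moment, so its lever arm about the fulcrum is 19.11 / 17.64 = 1.08 m.
That puts it at 4.1 + 1.08 = 5.18 m from the right end.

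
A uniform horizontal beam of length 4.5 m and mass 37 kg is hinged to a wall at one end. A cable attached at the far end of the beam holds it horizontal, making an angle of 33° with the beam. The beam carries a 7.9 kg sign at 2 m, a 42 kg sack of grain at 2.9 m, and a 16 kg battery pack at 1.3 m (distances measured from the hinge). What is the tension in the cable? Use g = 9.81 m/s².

T ≈ 967 N

Taking torques about the hinge:
Beam weight: 37 × 9.81 = 363 N down at 2.25 m → arm 2.25 m, τ = 363 × 2.25 = 816.8 N·m clockwise.
Sign: 7.9 × 9.81 = 77.5 N down at 2 m → arm 2 m, τ = 77.5 × 2 = 155 N·m clockwise.
Sack of grain: 42 × 9.81 = 412 N down at 2.9 m → arm 2.9 m, τ = 412 × 2.9 = 1195 N·m clockwise.
Battery pack: 16 × 9.81 = 157 N down at 1.3 m → arm 1.3 m, τ = 157 × 1.3 = 204.1 N·m clockwise.
Total clockwise load moment = 2371 N·m.
The cable tension T acts at 4.5 m; only its component perpendicular to the beam, T sinθ, produces torque. sin 33° = 0.5446.
Setting net torque to zero: T × 4.5 × 0.5446 = 2371 → T = 2371 / 2.451 = 967 N.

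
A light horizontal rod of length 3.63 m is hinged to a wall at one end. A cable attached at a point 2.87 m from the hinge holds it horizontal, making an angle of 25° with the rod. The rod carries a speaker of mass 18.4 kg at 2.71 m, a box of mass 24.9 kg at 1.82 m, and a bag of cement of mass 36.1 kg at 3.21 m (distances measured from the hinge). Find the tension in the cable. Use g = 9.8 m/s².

T ≈ 1710 N

Taking torques about the hinge:
Speaker: 18.4 × 9.8 = 180.3 N down at 2.71 m → arm 2.71 m, τ = 180.3 × 2.71 = 488.6 N·m clockwise.
Box: 24.9 × 9.8 = 244 N down at 1.82 m → arm 1.82 m, τ = 244 × 1.82 = 444.1 N·m clockwise.
Bag of cement: 36.1 × 9.8 = 353.8 N down at 3.21 m → arm 3.21 m, τ = 353.8 × 3.21 = 1136 N·m clockwise.
Total clockwise load moment = 2069 N·m.
The cable tension T acts at 2.87 m; only its component perpendicular to the rod, T sinθ, produces torque. sin 25° = 0.4226.
Balancing moments: T × 2.87 × 0.4226 = 2069, giving T = 2069 / 1.213 = 1710 N.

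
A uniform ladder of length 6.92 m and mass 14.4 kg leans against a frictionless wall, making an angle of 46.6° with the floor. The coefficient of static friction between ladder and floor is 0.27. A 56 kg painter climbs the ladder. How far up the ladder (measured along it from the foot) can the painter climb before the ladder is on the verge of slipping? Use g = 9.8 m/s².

d ≈ 1.59 m

Choose the foot of the ladder as the axis so the floor normal and friction both act there and drop out.
Ladder weight 14.4×9.8 = 141.1 N acts at 3.46 m along the ladder; its horizontal arm is 3.46·cos46.6° = 2.377 m → τ = 335.4 N·m clockwise.
Painter weight 56×9.8 = 548.8 N at distance d → arm d·cos46.6° → τ = 548.8·d·0.6871 clockwise.
Wall normal N at the top has arm L sinθ = 5.028 m counterclockwise, so Στ = 0 gives N·5.028 = 335.4 + 377.1·d.
ΣFy = 0 ⇒ N_floor = 689.9 N, so the maximum friction is μ_s·N_floor = 0.27×689.9 = 186.3 N. ΣFx = 0 ⇒ N_wall = f, so at the slipping point N = 186.3 N.
Substituting: 186.3×5.028 = 335.4 + 377.1·d ⇒ d = (936.7 − 335.4) / 377.1 = 1.59 m.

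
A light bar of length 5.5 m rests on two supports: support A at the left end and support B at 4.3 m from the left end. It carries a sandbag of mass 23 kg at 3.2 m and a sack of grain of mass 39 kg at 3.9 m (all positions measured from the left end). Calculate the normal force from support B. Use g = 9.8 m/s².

R_B ≈ 514 N

About support A:
Sandbag: 23 × 9.8 = 225.4 N down at 3.2 m → arm 3.2 m, τ = 225.4 × 3.2 = 721.3 N·m clockwise.
Sack of grain: 39 × 9.8 = 382.2 N down at 3.9 m → arm 3.9 m, τ = 382.2 × 3.9 = 1491 N·m clockwise.
Net load moment about support A = 2212 N·m clockwise.
Reaction R at support B is upward at 4.3 m, arm 4.3 m → moment R × 4.3 counterclockwise.
Στ = 0 ⇒ R × 4.3 = 2212 ⇒ R = 514 N.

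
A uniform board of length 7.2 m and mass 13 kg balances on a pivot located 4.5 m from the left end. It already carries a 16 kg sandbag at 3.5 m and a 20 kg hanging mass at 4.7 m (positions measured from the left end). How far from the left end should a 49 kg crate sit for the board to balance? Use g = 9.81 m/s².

About the pivot (at 4.5 m from the left end):
Beam weight: 13 × 9.81 = 127.5 N down at 3.6 m → arm 0.9 m, τ = 127.5 × 0.9 = 114.8 N·m counterclockwise.
Sandbag: 16 × 9.81 = 157 N down at 3.5 m → arm 1 m, τ = 157 × 1 = 157 N·m counterclockwise.
Hanging mass: 20 × 9.81 = 196.2 N down at 4.7 m → arm 0.2 m, τ = 196.2 × 0.2 = 39.24 N·m clockwise.
Net moment of existing loads = 232.6 N·m counterclockwise.
The crate weighs 49 × 9.81 = 480.7 N and must supply an equal clockwise moment, so its lever arm about the pivot is 232.6 / 480.7 = 0.484 m.
That puts it at 4.5 + 0.484 = 4.98 m from the left end.

x ≈ 4.98 m from the left end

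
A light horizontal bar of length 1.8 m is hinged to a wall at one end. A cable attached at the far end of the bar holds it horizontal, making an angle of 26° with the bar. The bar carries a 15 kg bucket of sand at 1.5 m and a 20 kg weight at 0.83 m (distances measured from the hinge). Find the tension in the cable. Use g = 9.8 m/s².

Sum moments about the hinge (the unknown hinge reaction has zero arm there).
Bucket of sand: 15 × 9.8 = 147 N down at 1.5 m → arm 1.5 m, τ = 147 × 1.5 = 220.5 N·m clockwise.
Weight: 20 × 9.8 = 196 N down at 0.83 m → arm 0.83 m, τ = 196 × 0.83 = 162.7 N·m clockwise.
Total clockwise load moment = 383.2 N·m.
The cable tension T acts at 1.8 m; only its component perpendicular to the bar, T sinθ, produces torque. sin 26° = 0.4384.
Στ = 0 ⇒ T × 1.8 × 0.4384 = 383.2 ⇒ T = 383.2 / 0.7891 = 486 N.

T ≈ 486 N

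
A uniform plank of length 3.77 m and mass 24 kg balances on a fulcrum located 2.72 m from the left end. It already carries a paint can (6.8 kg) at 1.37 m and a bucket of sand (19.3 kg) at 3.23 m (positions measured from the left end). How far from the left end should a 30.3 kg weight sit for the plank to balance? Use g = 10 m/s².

Choose the fulcrum (at 2.72 m from the left end) as the axis so the support reaction has zero arm there.
Beam weight: 24 × 10 = 240 N down at 1.885 m → arm 0.835 m, τ = 240 × 0.835 = 200.4 N·m counterclockwise.
Paint can: 6.8 × 10 = 68 N down at 1.37 m → arm 1.35 m, τ = 68 × 1.35 = 91.8 N·m counterclockwise.
Bucket of sand: 19.3 × 10 = 193 N down at 3.23 m → arm 0.51 m, τ = 193 × 0.51 = 98.43 N·m clockwise.
Net moment of existing loads = 193.8 N·m counterclockwise.
The weight weighs 30.3 × 10 = 303 N and must supply an equal clockwise moment, so its lever arm about the fulcrum is 193.8 / 303 = 0.64 m.
That puts it at 2.72 + 0.64 = 3.36 m from the left end.

x ≈ 3.36 m from the left end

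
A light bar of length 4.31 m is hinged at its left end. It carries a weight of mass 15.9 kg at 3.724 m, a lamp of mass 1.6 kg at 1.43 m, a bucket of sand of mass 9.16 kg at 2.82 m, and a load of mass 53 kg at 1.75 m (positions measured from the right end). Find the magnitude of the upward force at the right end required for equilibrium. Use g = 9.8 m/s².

F ≈ 371 N

Choose the left end as the axis so the unknown pivot reaction has zero arm there.
Weight: 15.9 × 9.8 = 155.8 N down at 3.724 m → arm 0.586 m, τ = 155.8 × 0.586 = 91.3 N·m clockwise.
Lamp: 1.6 × 9.8 = 15.68 N down at 1.43 m → arm 2.88 m, τ = 15.68 × 2.88 = 45.16 N·m clockwise.
Bucket of sand: 9.16 × 9.8 = 89.77 N down at 2.82 m → arm 1.49 m, τ = 89.77 × 1.49 = 133.8 N·m clockwise.
Load: 53 × 9.8 = 519.4 N down at 1.75 m → arm 2.56 m, τ = 519.4 × 2.56 = 1330 N·m clockwise.
Net moment of the loads = 1600 N·m clockwise.
The upward force F acts at the right end, arm 4.31 m, giving F × 4.31 counterclockwise.
Setting net torque to zero: F × 4.31 = 1600 → F = 1600 / 4.31 = 371 N.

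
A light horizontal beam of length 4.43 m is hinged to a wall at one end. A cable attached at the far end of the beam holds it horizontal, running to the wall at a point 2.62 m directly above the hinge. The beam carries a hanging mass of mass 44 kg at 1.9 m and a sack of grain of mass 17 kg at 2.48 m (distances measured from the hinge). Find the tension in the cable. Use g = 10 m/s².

Sum moments about the hinge (the unknown hinge reaction has zero arm there).
Hanging mass: 44 × 10 = 440 N down at 1.9 m → arm 1.9 m, τ = 440 × 1.9 = 836 N·m clockwise.
Sack of grain: 17 × 10 = 170 N down at 2.48 m → arm 2.48 m, τ = 170 × 2.48 = 421.6 N·m clockwise.
Total clockwise load moment = 1258 N·m.
The cable tension T acts at 4.43 m; only its component perpendicular to the beam, T sinθ, produces torque. sinθ = h/√(h²+d²) = 2.62/√(2.62²+4.43²) = 0.5091.
For rotational equilibrium, T × 4.43 × 0.5091 = 1258, so T = 1258 / 2.255 = 558 N.

T ≈ 558 N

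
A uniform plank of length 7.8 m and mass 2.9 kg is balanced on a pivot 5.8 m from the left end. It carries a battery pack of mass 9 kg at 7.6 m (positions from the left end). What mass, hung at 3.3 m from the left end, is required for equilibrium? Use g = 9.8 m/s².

About the pivot (at 5.8 m from the left end):
Beam weight: 2.9 × 9.8 = 28.42 N down at 3.9 m → arm 1.9 m, τ = 28.42 × 1.9 = 54 N·m counterclockwise.
Battery pack: 9 × 9.8 = 88.2 N down at 7.6 m → arm 1.8 m, τ = 88.2 × 1.8 = 158.8 N·m clockwise.
Net moment of known loads = 104.8 N·m clockwise.
An unknown mass m at 3.3 m has arm 2.5 m; its moment is m·g·2.5 counterclockwise.
Στ = 0 ⇒ m × 9.8 × 2.5 = 104.8 ⇒ m = 104.8 / (9.8 × 2.5) = 4.28 kg.

m ≈ 4.28 kg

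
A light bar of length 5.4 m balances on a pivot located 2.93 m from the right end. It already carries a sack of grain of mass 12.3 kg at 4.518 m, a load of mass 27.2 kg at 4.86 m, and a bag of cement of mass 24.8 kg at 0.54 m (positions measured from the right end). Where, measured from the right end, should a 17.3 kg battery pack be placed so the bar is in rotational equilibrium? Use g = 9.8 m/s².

x ≈ 2.19 m from the right end

Take moments about the pivot (at 2.93 m from the right end).
Sack of grain: 12.3 × 9.8 = 120.5 N down at 4.518 m → arm 1.588 m, τ = 120.5 × 1.588 = 191.4 N·m counterclockwise.
Load: 27.2 × 9.8 = 266.6 N down at 4.86 m → arm 1.93 m, τ = 266.6 × 1.93 = 514.5 N·m counterclockwise.
Bag of cement: 24.8 × 9.8 = 243 N down at 0.54 m → arm 2.39 m, τ = 243 × 2.39 = 580.8 N·m clockwise.
Net moment of existing loads = 125.1 N·m counterclockwise.
The battery pack weighs 17.3 × 9.8 = 169.5 N and must supply an equal clockwise moment, so its lever arm about the pivot is 125.1 / 169.5 = 0.738 m.
That puts it at 2.93 − 0.738 = 2.19 m from the right end.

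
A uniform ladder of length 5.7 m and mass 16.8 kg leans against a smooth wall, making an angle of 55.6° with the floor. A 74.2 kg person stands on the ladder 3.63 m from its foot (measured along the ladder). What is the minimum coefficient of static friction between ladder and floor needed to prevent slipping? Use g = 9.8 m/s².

μ_min ≈ 0.419

Sum moments about the foot of the ladder (the floor normal and friction both act there and drop out).
Ladder weight 16.8×9.8 = 164.6 N acts at 2.85 m along the ladder; its horizontal arm is 2.85·cos55.6° = 1.61 m → τ = 265 N·m clockwise.
Person: 74.2×9.8 = 727.2 N at 3.63 m → arm 2.051 m → τ = 1491 N·m clockwise.
Wall normal N acts horizontally at the top; its moment arm is the height L sinθ = 5.7·sin55.6° = 4.703 m, counterclockwise.
Balancing moments: N × 4.703 = 1756, giving N = 373.4 N.
ΣFx = 0 ⇒ f = N_wall = 373.4 N. ΣFy = 0 ⇒ N_floor = 891.8 N.
μ_min = f / N_floor = 373.4 / 891.8 = 0.419.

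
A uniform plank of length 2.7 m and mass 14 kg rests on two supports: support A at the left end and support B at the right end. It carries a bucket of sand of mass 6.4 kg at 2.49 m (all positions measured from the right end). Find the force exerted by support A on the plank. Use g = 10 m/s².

R_A ≈ 129 N

Choose support B as the axis so its reaction then has zero moment arm.
Beam weight: 14 × 10 = 140 N down at 1.35 m → arm 1.35 m, τ = 140 × 1.35 = 189 N·m counterclockwise.
Bucket of sand: 6.4 × 10 = 64 N down at 2.49 m → arm 2.49 m, τ = 64 × 2.49 = 159.4 N·m counterclockwise.
Net load moment about support B = 348.4 N·m counterclockwise.
Reaction R at support A is upward at 2.7 m, arm 2.7 m → moment R × 2.7 clockwise.
Setting net torque to zero: R × 2.7 = 348.4 → R = 129 N.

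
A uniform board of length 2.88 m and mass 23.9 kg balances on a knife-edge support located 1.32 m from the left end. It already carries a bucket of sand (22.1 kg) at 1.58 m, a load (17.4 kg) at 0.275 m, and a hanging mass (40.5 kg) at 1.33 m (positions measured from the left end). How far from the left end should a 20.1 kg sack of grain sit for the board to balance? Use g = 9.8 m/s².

x ≈ 1.78 m from the left end

Taking torques about the knife-edge support (at 1.32 m from the left end):
Beam weight: 23.9 × 9.8 = 234.2 N down at 1.44 m → arm 0.12 m, τ = 234.2 × 0.12 = 28.1 N·m clockwise.
Bucket of sand: 22.1 × 9.8 = 216.6 N down at 1.58 m → arm 0.26 m, τ = 216.6 × 0.26 = 56.32 N·m clockwise.
Load: 17.4 × 9.8 = 170.5 N down at 0.275 m → arm 1.045 m, τ = 170.5 × 1.045 = 178.2 N·m counterclockwise.
Hanging mass: 40.5 × 9.8 = 396.9 N down at 1.33 m → arm 0.01 m, τ = 396.9 × 0.01 = 3.969 N·m clockwise.
Net moment of existing loads = 89.81 N·m counterclockwise.
The sack of grain weighs 20.1 × 9.8 = 197 N and must supply an equal clockwise moment, so its lever arm about the knife-edge support is 89.81 / 197 = 0.456 m.
That puts it at 1.32 + 0.456 = 1.78 m from the left end.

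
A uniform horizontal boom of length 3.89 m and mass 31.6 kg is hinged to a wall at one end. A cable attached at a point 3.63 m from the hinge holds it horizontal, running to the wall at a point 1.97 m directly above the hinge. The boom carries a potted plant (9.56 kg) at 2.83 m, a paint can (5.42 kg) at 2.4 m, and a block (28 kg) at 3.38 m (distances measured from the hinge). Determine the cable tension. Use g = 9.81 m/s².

Taking torques about the hinge:
Beam weight: 31.6 × 9.81 = 310 N down at 1.945 m → arm 1.945 m, τ = 310 × 1.945 = 603 N·m clockwise.
Potted plant: 9.56 × 9.81 = 93.78 N down at 2.83 m → arm 2.83 m, τ = 93.78 × 2.83 = 265.4 N·m clockwise.
Paint can: 5.42 × 9.81 = 53.17 N down at 2.4 m → arm 2.4 m, τ = 53.17 × 2.4 = 127.6 N·m clockwise.
Block: 28 × 9.81 = 274.7 N down at 3.38 m → arm 3.38 m, τ = 274.7 × 3.38 = 928.5 N·m clockwise.
Total clockwise load moment = 1924 N·m.
The cable tension T acts at 3.63 m; only its component perpendicular to the boom, T sinθ, produces torque. sinθ = h/√(h²+d²) = 1.97/√(1.97²+3.63²) = 0.477.
Στ = 0 ⇒ T × 3.63 × 0.477 = 1924 ⇒ T = 1924 / 1.732 = 1110 N.

T ≈ 1110 N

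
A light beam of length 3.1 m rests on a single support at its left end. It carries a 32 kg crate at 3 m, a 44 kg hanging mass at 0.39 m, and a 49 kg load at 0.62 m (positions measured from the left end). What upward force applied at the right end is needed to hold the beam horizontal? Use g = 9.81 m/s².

F ≈ 454 N

Take moments about the left end.
Crate: 32 × 9.81 = 313.9 N down at 3 m → arm 3 m, τ = 313.9 × 3 = 941.7 N·m clockwise.
Hanging mass: 44 × 9.81 = 431.6 N down at 0.39 m → arm 0.39 m, τ = 431.6 × 0.39 = 168.3 N·m clockwise.
Load: 49 × 9.81 = 480.7 N down at 0.62 m → arm 0.62 m, τ = 480.7 × 0.62 = 298 N·m clockwise.
Net moment of the loads = 1408 N·m clockwise.
The upward force F acts at the right end, arm 3.1 m, giving F × 3.1 counterclockwise.
Setting net torque to zero: F × 3.1 = 1408 → F = 1408 / 3.1 = 454 N.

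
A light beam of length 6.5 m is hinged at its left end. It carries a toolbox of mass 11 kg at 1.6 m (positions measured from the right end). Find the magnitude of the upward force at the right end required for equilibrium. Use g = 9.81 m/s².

F ≈ 81.3 N

Sum moments about the left end (the unknown pivot reaction has zero arm there).
Toolbox: 11 × 9.81 = 107.9 N down at 1.6 m → arm 4.9 m, τ = 107.9 × 4.9 = 528.7 N·m clockwise.
Net moment of the loads = 528.7 N·m clockwise.
The upward force F acts at the right end, arm 6.5 m, giving F × 6.5 counterclockwise.
Setting net torque to zero: F × 6.5 = 528.7 → F = 528.7 / 6.5 = 81.3 N.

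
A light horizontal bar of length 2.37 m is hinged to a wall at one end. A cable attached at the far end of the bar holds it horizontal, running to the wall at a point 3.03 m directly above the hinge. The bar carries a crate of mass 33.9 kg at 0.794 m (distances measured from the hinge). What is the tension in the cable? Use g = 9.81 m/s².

T ≈ 141 N

Choose the hinge as the axis so the unknown hinge reaction has zero arm there.
Crate: 33.9 × 9.81 = 332.6 N down at 0.794 m → arm 0.794 m, τ = 332.6 × 0.794 = 264.1 N·m clockwise.
Total clockwise load moment = 264.1 N·m.
The cable tension T acts at 2.37 m; only its component perpendicular to the bar, T sinθ, produces torque. sinθ = h/√(h²+d²) = 3.03/√(3.03²+2.37²) = 0.7877.
Setting net torque to zero: T × 2.37 × 0.7877 = 264.1 → T = 264.1 / 1.867 = 141 N.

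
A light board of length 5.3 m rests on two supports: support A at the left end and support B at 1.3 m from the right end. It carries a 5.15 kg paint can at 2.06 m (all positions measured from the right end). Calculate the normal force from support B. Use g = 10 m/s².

About support A:
Paint can: 5.15 × 10 = 51.5 N down at 2.06 m → arm 3.24 m, τ = 51.5 × 3.24 = 166.9 N·m clockwise.
Net load moment about support A = 166.9 N·m clockwise.
Reaction R at support B is upward at 1.3 m, arm 4 m → moment R × 4 counterclockwise.
Balancing moments: R × 4 = 166.9, giving R = 41.7 N.

R_B ≈ 41.7 N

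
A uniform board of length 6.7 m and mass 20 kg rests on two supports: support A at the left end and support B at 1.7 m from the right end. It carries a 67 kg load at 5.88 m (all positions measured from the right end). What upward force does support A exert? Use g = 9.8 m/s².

R_A ≈ 614 N

About support B:
Beam weight: 20 × 9.8 = 196 N down at 3.35 m → arm 1.65 m, τ = 196 × 1.65 = 323.4 N·m counterclockwise.
Load: 67 × 9.8 = 656.6 N down at 5.88 m → arm 4.18 m, τ = 656.6 × 4.18 = 2745 N·m counterclockwise.
Net load moment about support B = 3068 N·m counterclockwise.
Reaction R at support A is upward at 6.7 m, arm 5 m → moment R × 5 clockwise.
For rotational equilibrium, R × 5 = 3068, so R = 614 N.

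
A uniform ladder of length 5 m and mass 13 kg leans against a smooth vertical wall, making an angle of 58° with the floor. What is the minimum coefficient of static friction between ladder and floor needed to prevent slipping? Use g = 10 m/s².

Take moments about the foot of the ladder.
Ladder weight 13×10 = 130 N acts at 2.5 m along the ladder; its horizontal arm is 2.5·cos58° = 1.325 m → τ = 172.2 N·m clockwise.
Wall normal N acts horizontally at the top; its moment arm is the height L sinθ = 5·sin58° = 4.24 m, counterclockwise.
For rotational equilibrium, N × 4.24 = 172.2, so N = 40.61 N.
ΣFx = 0 ⇒ f = N_wall = 40.61 N. ΣFy = 0 ⇒ N_floor = 130 N.
μ_min = f / N_floor = 40.61 / 130 = 0.312.

μ_min ≈ 0.312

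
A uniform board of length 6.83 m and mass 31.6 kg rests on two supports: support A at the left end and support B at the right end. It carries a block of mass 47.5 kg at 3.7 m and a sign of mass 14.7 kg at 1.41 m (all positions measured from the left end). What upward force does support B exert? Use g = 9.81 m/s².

R_B ≈ 437 N

Take moments about support A.
Beam weight: 31.6 × 9.81 = 310 N down at 3.415 m → arm 3.415 m, τ = 310 × 3.415 = 1059 N·m clockwise.
Block: 47.5 × 9.81 = 466 N down at 3.7 m → arm 3.7 m, τ = 466 × 3.7 = 1724 N·m clockwise.
Sign: 14.7 × 9.81 = 144.2 N down at 1.41 m → arm 1.41 m, τ = 144.2 × 1.41 = 203.3 N·m clockwise.
Net load moment about support A = 2986 N·m clockwise.
Reaction R at support B is upward at 6.83 m, arm 6.83 m → moment R × 6.83 counterclockwise.
For rotational equilibrium, R × 6.83 = 2986, so R = 437 N.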